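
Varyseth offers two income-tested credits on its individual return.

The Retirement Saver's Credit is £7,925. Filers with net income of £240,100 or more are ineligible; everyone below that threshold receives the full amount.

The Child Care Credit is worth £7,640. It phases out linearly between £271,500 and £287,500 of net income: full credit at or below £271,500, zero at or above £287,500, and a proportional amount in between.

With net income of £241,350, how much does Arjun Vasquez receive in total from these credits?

£7,640

Retirement Saver's Credit: £241,350 meets or exceeds the £240,100 cutoff, so the credit is £0.
Child Care Credit: £241,350 is at or below the £271,500 threshold, so the full £7,640 applies.
Total: £0 + £7,640 = £7,640.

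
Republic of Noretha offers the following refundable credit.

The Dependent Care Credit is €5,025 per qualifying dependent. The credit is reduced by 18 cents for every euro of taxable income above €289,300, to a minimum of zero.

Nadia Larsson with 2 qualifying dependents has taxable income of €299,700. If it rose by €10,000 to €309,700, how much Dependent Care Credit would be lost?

At €299,700 — base = 2 × €5,025 = €10,050. 18% of the €10,400 excess over €289,300 is €1,872; credit = €10,050 − €1,872 = €8,178.
At €309,700 — base = 2 × €5,025 = €10,050. 18% of the €20,400 excess over €289,300 is €3,672; credit = €10,050 − €3,672 = €6,378.
Lost: €8,178 − €6,378 = €1,800.

€1,800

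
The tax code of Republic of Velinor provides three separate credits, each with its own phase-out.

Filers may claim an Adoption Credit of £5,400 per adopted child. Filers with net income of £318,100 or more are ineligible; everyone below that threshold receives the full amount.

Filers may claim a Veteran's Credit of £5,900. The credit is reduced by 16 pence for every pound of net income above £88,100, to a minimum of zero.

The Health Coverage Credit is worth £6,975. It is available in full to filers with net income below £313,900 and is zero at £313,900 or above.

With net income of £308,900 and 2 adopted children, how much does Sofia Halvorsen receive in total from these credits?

Adoption Credit: base = 2 × £5,400 = £10,800. £308,900 is below the £318,100 cutoff, so the full £10,800 applies.
Veteran's Credit: 16% of the £220,800 excess over £88,100 is £35,328 ≥ base, so the credit is £0.
Health Coverage Credit: £308,900 is below the £313,900 cutoff, so the full £6,975 applies.
Total: £10,800 + £0 + £6,975 = £17,775.

£17,775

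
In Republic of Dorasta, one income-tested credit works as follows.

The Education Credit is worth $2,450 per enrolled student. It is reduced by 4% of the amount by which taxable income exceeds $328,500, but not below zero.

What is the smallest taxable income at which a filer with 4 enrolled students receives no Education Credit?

$573,500

Full credit = 4 × $2,450 = $9,800.
The credit falls by 4% of each dollar above $328,500, so it reaches zero when the excess is $9,800 / 4% = $245,000: income = $328,500 + $245,000 = $573,500.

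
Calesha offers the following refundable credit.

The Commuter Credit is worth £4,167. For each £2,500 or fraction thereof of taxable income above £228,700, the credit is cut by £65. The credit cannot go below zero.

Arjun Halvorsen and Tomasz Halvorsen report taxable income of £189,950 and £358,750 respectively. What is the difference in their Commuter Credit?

Arjun (£189,950): Commuter Credit: £189,950 is at or below the £228,700 threshold, so the full £4,167 applies.
Tomasz (£358,750): Commuter Credit: income exceeds £228,700 by £130,050, which is 53 full-or-partial £2,500 increments; reduction = 53 × £65 = £3,445, leaving £722.
Difference: |£4,167 − £722| = £3,445.

£3,445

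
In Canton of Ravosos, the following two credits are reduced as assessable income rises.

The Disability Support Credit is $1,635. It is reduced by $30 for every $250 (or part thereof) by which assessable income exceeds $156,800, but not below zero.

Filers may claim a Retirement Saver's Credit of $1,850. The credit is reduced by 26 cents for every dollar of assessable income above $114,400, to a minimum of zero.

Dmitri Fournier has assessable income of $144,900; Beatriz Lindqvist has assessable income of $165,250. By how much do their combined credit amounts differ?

Dmitri ($144,900): Disability Support Credit: $144,900 is at or below the $156,800 threshold, so the full $1,635 applies. Retirement Saver's Credit: 26% of the $30,500 excess over $114,400 is $7,930 ≥ base, so the credit is $0. total $1,635 + $0 = $1,635
Beatriz ($165,250): Disability Support Credit: income exceeds $156,800 by $8,450, which is 34 full-or-partial $250 increments; reduction = 34 × $30 = $1,020, leaving $615. Retirement Saver's Credit: 26% of the $50,850 excess over $114,400 is $13,221 ≥ base, so the credit is $0. total $615 + $0 = $615
Difference: |$1,635 − $615| = $1,020.

$1,020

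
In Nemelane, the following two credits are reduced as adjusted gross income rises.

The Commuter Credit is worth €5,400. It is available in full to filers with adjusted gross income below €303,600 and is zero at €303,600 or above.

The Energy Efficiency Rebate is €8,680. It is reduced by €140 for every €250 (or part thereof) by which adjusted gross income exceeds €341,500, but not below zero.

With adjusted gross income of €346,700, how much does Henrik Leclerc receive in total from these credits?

Commuter Credit: €346,700 meets or exceeds the €303,600 cutoff, so the credit is €0.
Energy Efficiency Rebate: income exceeds €341,500 by €5,200, which is 21 full-or-partial €250 increments; reduction = 21 × €140 = €2,940, leaving €5,740.
Total: €0 + €5,740 = €5,740.

€5,740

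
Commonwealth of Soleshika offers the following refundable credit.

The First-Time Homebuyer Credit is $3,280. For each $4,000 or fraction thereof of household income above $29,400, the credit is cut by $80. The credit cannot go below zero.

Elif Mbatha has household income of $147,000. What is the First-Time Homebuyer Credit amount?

$880

First-Time Homebuyer Credit: income exceeds $29,400 by $117,600, which is 30 full-or-partial $4,000 increments; reduction = 30 × $80 = $2,400, leaving $880.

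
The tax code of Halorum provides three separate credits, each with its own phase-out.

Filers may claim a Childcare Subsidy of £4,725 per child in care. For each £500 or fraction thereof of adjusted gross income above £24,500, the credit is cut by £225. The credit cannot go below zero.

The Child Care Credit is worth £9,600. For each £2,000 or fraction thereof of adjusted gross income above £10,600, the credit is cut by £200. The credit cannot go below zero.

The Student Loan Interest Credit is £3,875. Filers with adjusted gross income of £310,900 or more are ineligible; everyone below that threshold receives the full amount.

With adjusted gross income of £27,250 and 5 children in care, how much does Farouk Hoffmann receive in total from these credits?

Childcare Subsidy: base = 5 × £4,725 = £23,625. income exceeds £24,500 by £2,750, which is 6 full-or-partial £500 increments; reduction = 6 × £225 = £1,350, leaving £22,275.
Child Care Credit: income exceeds £10,600 by £16,650, which is 9 full-or-partial £2,000 increments; reduction = 9 × £200 = £1,800, leaving £7,800.
Student Loan Interest Credit: £27,250 is below the £310,900 cutoff, so the full £3,875 applies.
Total: £22,275 + £7,800 + £3,875 = £33,950.

£33,950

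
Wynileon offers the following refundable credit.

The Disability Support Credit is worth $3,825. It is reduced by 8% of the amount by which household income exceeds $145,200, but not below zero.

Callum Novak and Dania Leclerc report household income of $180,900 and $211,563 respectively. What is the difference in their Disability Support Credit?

$969

Callum ($180,900): Disability Support Credit: 8% of the $35,700 excess over $145,200 is $2,856; credit = $3,825 − $2,856 = $969.
Dania ($211,563): Disability Support Credit: 8% of the $66,363 excess over $145,200 is $5,309.04 ≥ base, so the credit is $0.
Difference: |$969 − $0| = $969.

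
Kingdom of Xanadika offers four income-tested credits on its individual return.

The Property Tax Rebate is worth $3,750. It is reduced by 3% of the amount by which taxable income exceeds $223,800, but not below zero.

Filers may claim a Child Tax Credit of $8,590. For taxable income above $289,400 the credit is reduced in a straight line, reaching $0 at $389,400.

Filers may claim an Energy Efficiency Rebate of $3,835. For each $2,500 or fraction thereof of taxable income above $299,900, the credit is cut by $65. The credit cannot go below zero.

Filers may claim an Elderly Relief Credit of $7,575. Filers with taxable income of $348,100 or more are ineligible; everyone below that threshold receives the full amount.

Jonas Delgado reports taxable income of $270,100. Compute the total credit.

Property Tax Rebate: 3% of the $46,300 excess over $223,800 is $1,389; credit = $3,750 − $1,389 = $2,361.
Child Tax Credit: $270,100 is at or below the $289,400 threshold, so the full $8,590 applies.
Energy Efficiency Rebate: $270,100 is at or below the $299,900 threshold, so the full $3,835 applies.
Elderly Relief Credit: $270,100 is below the $348,100 cutoff, so the full $7,575 applies.
Total: $2,361 + $8,590 + $3,835 + $7,575 = $22,361.

$22,361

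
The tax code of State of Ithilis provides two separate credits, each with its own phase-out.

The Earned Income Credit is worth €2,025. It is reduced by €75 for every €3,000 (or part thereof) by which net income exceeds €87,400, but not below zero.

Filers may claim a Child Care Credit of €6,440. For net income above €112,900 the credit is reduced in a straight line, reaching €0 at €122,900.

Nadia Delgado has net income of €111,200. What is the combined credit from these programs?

€7,865

Earned Income Credit: income exceeds €87,400 by €23,800, which is 8 full-or-partial €3,000 increments; reduction = 8 × €75 = €600, leaving €1,425.
Child Care Credit: €111,200 is at or below the €112,900 threshold, so the full €6,440 applies.
Total: €1,425 + €6,440 = €7,865.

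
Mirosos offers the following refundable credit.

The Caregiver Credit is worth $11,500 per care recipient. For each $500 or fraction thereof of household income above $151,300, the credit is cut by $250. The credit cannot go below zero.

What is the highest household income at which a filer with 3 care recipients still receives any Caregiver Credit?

Full credit = 3 × $11,500 = $34,500.
After 137 increments the reduction is 137 × $250 = $34,250, leaving $250; one more increment wipes it out. Increment 137 ends at excess 137 × $500 = $68,500, so the highest qualifying income is $151,300 + $68,500 = $219,800.

$219,800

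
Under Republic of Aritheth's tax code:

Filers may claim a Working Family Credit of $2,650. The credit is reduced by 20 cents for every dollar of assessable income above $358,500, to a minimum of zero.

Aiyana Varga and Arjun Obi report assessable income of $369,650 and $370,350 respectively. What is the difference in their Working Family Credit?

Aiyana ($369,650): Working Family Credit: 20% of the $11,150 excess over $358,500 is $2,230; credit = $2,650 − $2,230 = $420.
Arjun ($370,350): Working Family Credit: 20% of the $11,850 excess over $358,500 is $2,370; credit = $2,650 − $2,370 = $280.
Difference: |$420 − $280| = $140.

$140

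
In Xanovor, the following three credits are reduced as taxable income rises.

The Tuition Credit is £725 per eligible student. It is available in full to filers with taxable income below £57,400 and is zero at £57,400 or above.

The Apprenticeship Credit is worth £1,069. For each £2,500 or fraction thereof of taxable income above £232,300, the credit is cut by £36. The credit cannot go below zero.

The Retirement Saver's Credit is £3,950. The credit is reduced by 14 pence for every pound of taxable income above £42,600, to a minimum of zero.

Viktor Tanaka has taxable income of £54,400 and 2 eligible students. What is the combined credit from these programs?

£4,817

Tuition Credit: base = 2 × £725 = £1,450. £54,400 is below the £57,400 cutoff, so the full £1,450 applies.
Apprenticeship Credit: £54,400 is at or below the £232,300 threshold, so the full £1,069 applies.
Retirement Saver's Credit: 14% of the £11,800 excess over £42,600 is £1,652; credit = £3,950 − £1,652 = £2,298.
Total: £1,450 + £1,069 + £2,298 = £4,817.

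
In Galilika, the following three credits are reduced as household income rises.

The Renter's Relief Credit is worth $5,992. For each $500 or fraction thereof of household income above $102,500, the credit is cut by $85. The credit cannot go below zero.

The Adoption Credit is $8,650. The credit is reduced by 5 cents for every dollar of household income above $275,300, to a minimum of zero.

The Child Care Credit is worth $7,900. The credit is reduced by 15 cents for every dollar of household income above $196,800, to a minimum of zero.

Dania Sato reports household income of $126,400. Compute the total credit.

Renter's Relief Credit: income exceeds $102,500 by $23,900, which is 48 full-or-partial $500 increments; reduction = 48 × $85 = $4,080, leaving $1,912.
Adoption Credit: $126,400 is at or below the $275,300 threshold, so the full $8,650 applies.
Child Care Credit: $126,400 is at or below the $196,800 threshold, so the full $7,900 applies.
Total: $1,912 + $8,650 + $7,900 = $18,462.

$18,462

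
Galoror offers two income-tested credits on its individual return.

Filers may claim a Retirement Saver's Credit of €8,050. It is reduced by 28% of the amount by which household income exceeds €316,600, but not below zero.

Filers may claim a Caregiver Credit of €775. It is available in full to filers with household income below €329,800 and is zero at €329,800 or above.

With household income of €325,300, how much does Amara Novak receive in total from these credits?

Retirement Saver's Credit: 28% of the €8,700 excess over €316,600 is €2,436; credit = €8,050 − €2,436 = €5,614.
Caregiver Credit: €325,300 is below the €329,800 cutoff, so the full €775 applies.
Total: €5,614 + €775 = €6,389.

€6,389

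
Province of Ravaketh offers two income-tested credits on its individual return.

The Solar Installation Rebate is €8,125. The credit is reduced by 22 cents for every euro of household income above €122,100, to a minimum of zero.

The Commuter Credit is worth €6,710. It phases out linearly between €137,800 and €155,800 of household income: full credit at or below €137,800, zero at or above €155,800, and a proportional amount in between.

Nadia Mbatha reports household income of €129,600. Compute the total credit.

€13,185

Solar Installation Rebate: 22% of the €7,500 excess over €122,100 is €1,650; credit = €8,125 − €1,650 = €6,475.
Commuter Credit: €129,600 is at or below the €137,800 threshold, so the full €6,710 applies.
Total: €6,475 + €6,710 = €13,185.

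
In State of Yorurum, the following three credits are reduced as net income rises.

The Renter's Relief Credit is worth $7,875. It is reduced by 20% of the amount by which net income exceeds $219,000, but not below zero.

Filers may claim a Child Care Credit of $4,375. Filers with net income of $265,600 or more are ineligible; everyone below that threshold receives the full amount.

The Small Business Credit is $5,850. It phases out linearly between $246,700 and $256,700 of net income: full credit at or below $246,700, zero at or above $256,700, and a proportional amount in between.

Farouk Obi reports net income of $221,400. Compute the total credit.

$17,620

Renter's Relief Credit: 20% of the $2,400 excess over $219,000 is $480; credit = $7,875 − $480 = $7,395.
Child Care Credit: $221,400 is below the $265,600 cutoff, so the full $4,375 applies.
Small Business Credit: $221,400 is at or below the $246,700 threshold, so the full $5,850 applies.
Total: $7,395 + $4,375 + $5,850 = $17,620.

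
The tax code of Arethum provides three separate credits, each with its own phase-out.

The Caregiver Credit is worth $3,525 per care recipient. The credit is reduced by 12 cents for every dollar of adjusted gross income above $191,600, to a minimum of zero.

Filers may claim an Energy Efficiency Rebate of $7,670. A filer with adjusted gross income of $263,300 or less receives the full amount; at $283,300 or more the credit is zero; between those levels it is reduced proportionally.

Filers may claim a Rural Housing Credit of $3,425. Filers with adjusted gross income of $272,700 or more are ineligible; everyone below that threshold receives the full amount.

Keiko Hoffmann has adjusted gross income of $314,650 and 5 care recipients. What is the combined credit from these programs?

$2,859

Caregiver Credit: base = 5 × $3,525 = $17,625. 12% of the $123,050 excess over $191,600 is $14,766; credit = $17,625 − $14,766 = $2,859.
Energy Efficiency Rebate: $314,650 is at or above $283,300, so the credit is $0.
Rural Housing Credit: $314,650 meets or exceeds the $272,700 cutoff, so the credit is $0.
Total: $2,859 + $0 + $0 = $2,859.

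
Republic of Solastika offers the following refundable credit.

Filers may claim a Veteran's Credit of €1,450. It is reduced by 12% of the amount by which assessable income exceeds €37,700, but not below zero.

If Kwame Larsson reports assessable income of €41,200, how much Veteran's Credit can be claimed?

€1,030

Veteran's Credit: 12% of the €3,500 excess over €37,700 is €420; credit = €1,450 − €420 = €1,030.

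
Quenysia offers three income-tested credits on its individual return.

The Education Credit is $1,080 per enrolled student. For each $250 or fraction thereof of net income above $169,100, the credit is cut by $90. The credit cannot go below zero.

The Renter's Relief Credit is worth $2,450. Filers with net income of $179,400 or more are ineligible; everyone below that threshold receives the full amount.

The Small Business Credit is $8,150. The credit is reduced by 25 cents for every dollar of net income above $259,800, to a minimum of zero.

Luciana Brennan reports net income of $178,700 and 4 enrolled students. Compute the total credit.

Education Credit: base = 4 × $1,080 = $4,320. income exceeds $169,100 by $9,600, which is 39 full-or-partial $250 increments; reduction = 39 × $90 = $3,510, leaving $810.
Renter's Relief Credit: $178,700 is below the $179,400 cutoff, so the full $2,450 applies.
Small Business Credit: $178,700 is at or below the $259,800 threshold, so the full $8,150 applies.
Total: $810 + $2,450 + $8,150 = $11,410.

$11,410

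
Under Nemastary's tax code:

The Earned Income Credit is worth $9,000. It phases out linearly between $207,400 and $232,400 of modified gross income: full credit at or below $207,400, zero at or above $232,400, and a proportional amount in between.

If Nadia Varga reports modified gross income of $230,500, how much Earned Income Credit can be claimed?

Earned Income Credit: $230,500 is $23,100 into a $25,000 phase-out range, leaving 1,900/25,000 of the credit: $9,000 × 1,900/25,000 = $684.

$684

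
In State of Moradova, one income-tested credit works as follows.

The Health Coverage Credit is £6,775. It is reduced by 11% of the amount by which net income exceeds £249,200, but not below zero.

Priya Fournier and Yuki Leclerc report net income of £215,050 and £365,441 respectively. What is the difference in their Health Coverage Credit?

£6,775

Priya (£215,050): Health Coverage Credit: £215,050 is at or below the £249,200 threshold, so the full £6,775 applies.
Yuki (£365,441): Health Coverage Credit: 11% of the £116,241 excess over £249,200 is £12,786.51 ≥ base, so the credit is £0.
Difference: |£6,775 − £0| = £6,775.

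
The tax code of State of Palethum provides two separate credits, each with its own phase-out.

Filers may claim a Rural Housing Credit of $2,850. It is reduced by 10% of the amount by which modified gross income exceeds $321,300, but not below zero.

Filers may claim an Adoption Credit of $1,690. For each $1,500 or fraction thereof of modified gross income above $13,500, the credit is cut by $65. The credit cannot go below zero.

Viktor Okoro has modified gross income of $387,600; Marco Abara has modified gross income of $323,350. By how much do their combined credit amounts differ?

$2,645

Viktor ($387,600): Rural Housing Credit: 10% of the $66,300 excess over $321,300 is $6,630 ≥ base, so the credit is $0. Adoption Credit: income exceeds $13,500 by $374,100 → 250 increments × $65 = $16,250 ≥ base, so the credit is $0. total $0 + $0 = $0
Marco ($323,350): Rural Housing Credit: 10% of the $2,050 excess over $321,300 is $205; credit = $2,850 − $205 = $2,645. Adoption Credit: income exceeds $13,500 by $309,850 → 207 increments × $65 = $13,455 ≥ base, so the credit is $0. total $2,645 + $0 = $2,645
Difference: |$0 − $2,645| = $2,645.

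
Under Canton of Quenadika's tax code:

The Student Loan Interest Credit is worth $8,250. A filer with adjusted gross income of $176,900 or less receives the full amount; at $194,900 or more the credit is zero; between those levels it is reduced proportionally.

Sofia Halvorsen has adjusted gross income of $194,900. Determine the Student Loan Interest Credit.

Student Loan Interest Credit: $194,900 is at or above $194,900, so the credit is $0.

$0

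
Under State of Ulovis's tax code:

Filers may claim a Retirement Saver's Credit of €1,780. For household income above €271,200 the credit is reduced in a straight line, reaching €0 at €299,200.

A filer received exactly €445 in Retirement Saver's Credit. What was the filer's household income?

€445 is 445/1,780 of the full €1,780, so 1,335/1,780 of the €28,000 range has been used: income = €271,200 + €28,000 × 1,335/1,780 = €292,200.

€292,200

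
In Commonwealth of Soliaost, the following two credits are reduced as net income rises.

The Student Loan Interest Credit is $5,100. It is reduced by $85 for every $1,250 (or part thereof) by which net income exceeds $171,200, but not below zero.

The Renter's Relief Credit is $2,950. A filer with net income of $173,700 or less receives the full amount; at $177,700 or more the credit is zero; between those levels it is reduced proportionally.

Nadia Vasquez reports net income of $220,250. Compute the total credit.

$1,700

Student Loan Interest Credit: income exceeds $171,200 by $49,050, which is 40 full-or-partial $1,250 increments; reduction = 40 × $85 = $3,400, leaving $1,700.
Renter's Relief Credit: $220,250 is at or above $177,700, so the credit is $0.
Total: $1,700 + $0 = $1,700.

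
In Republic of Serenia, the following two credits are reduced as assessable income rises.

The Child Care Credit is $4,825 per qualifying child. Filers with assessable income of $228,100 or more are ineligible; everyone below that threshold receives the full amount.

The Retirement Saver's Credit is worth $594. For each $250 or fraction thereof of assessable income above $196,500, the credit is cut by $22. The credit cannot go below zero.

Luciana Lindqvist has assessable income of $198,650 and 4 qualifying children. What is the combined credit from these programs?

$19,696

Child Care Credit: base = 4 × $4,825 = $19,300. $198,650 is below the $228,100 cutoff, so the full $19,300 applies.
Retirement Saver's Credit: income exceeds $196,500 by $2,150, which is 9 full-or-partial $250 increments; reduction = 9 × $22 = $198, leaving $396.
Total: $19,300 + $396 = $19,696.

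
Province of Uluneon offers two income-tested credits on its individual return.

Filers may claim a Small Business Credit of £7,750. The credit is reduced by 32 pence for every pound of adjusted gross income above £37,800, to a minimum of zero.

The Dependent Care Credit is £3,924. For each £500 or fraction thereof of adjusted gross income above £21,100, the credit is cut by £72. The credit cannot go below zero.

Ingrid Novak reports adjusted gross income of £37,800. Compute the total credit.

£9,226

Small Business Credit: £37,800 is at or below the £37,800 threshold, so the full £7,750 applies.
Dependent Care Credit: income exceeds £21,100 by £16,700, which is 34 full-or-partial £500 increments; reduction = 34 × £72 = £2,448, leaving £1,476.
Total: £7,750 + £1,476 = £9,226.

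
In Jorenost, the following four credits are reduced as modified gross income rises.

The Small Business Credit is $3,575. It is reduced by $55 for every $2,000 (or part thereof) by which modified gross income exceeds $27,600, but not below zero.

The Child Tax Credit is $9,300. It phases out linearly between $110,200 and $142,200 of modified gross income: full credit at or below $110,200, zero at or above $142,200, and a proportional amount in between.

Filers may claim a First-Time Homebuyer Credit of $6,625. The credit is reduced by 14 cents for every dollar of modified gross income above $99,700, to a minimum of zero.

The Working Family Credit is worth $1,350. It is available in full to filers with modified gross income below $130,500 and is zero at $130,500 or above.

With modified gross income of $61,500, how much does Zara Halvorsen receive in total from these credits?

$19,915

Small Business Credit: income exceeds $27,600 by $33,900, which is 17 full-or-partial $2,000 increments; reduction = 17 × $55 = $935, leaving $2,640.
Child Tax Credit: $61,500 is at or below the $110,200 threshold, so the full $9,300 applies.
First-Time Homebuyer Credit: $61,500 is at or below the $99,700 threshold, so the full $6,625 applies.
Working Family Credit: $61,500 is below the $130,500 cutoff, so the full $1,350 applies.
Total: $2,640 + $9,300 + $6,625 + $1,350 = $19,915.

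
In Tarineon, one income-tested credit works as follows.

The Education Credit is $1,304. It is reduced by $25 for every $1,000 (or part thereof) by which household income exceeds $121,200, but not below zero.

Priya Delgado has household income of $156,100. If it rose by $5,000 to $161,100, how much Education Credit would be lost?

At $156,100 — income exceeds $121,200 by $34,900, which is 35 full-or-partial $1,000 increments; reduction = 35 × $25 = $875, leaving $429.
At $161,100 — income exceeds $121,200 by $39,900, which is 40 full-or-partial $1,000 increments; reduction = 40 × $25 = $1,000, leaving $304.
Lost: $429 − $304 = $125.

$125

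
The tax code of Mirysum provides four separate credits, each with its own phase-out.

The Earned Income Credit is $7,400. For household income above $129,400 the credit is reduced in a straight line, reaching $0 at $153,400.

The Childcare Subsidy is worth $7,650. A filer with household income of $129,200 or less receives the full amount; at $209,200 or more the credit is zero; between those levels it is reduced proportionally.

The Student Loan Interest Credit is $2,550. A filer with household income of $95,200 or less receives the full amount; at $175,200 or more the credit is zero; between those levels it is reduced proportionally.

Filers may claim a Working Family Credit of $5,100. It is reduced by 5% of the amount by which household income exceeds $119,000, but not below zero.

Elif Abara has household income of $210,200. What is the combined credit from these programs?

$540

Earned Income Credit: $210,200 is at or above $153,400, so the credit is $0.
Childcare Subsidy: $210,200 is at or above $209,200, so the credit is $0.
Student Loan Interest Credit: $210,200 is at or above $175,200, so the credit is $0.
Working Family Credit: 5% of the $91,200 excess over $119,000 is $4,560; credit = $5,100 − $4,560 = $540.
Total: $0 + $0 + $0 + $540 = $540.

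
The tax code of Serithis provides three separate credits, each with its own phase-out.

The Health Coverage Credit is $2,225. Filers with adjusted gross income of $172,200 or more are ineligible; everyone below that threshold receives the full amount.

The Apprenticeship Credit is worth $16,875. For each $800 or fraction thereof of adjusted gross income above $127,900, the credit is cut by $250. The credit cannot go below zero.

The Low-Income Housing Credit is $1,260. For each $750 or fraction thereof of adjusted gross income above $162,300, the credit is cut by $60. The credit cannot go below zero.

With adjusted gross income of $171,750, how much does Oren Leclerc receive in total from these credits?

$5,830

Health Coverage Credit: $171,750 is below the $172,200 cutoff, so the full $2,225 applies.
Apprenticeship Credit: income exceeds $127,900 by $43,850, which is 55 full-or-partial $800 increments; reduction = 55 × $250 = $13,750, leaving $3,125.
Low-Income Housing Credit: income exceeds $162,300 by $9,450, which is 13 full-or-partial $750 increments; reduction = 13 × $60 = $780, leaving $480.
Total: $2,225 + $3,125 + $480 = $5,830.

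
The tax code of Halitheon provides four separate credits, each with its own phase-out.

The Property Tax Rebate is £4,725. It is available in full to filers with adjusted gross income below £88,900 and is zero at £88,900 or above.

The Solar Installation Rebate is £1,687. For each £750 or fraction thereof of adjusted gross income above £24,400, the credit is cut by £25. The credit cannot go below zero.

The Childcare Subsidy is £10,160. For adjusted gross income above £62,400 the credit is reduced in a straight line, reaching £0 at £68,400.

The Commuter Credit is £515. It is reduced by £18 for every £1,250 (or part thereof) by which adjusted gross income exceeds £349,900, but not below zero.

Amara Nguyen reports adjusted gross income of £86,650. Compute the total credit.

£5,240

Property Tax Rebate: £86,650 is below the £88,900 cutoff, so the full £4,725 applies.
Solar Installation Rebate: income exceeds £24,400 by £62,250 → 83 increments × £25 = £2,075 ≥ base, so the credit is £0.
Childcare Subsidy: £86,650 is at or above £68,400, so the credit is £0.
Commuter Credit: £86,650 is at or below the £349,900 threshold, so the full £515 applies.
Total: £4,725 + £0 + £0 + £515 = £5,240.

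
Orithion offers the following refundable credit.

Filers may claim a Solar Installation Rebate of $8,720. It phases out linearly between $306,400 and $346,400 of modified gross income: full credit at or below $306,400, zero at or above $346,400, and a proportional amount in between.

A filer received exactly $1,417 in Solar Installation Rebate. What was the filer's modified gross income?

$339,900

$1,417 is 1,417/8,720 of the full $8,720, so 7,303/8,720 of the $40,000 range has been used: income = $306,400 + $40,000 × 7,303/8,720 = $339,900.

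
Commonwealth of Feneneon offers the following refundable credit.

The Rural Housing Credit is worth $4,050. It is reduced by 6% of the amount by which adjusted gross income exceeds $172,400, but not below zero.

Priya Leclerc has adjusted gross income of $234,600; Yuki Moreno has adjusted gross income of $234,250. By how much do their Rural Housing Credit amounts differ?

$21

Priya ($234,600): Rural Housing Credit: 6% of the $62,200 excess over $172,400 is $3,732; credit = $4,050 − $3,732 = $318.
Yuki ($234,250): Rural Housing Credit: 6% of the $61,850 excess over $172,400 is $3,711; credit = $4,050 − $3,711 = $339.
Difference: |$318 − $339| = $21.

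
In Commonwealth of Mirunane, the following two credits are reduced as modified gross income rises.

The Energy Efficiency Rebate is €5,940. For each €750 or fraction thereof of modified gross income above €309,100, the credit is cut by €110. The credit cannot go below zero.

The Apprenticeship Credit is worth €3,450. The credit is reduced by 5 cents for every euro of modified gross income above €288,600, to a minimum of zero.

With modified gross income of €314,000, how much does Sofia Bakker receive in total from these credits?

Energy Efficiency Rebate: income exceeds €309,100 by €4,900, which is 7 full-or-partial €750 increments; reduction = 7 × €110 = €770, leaving €5,170.
Apprenticeship Credit: 5% of the €25,400 excess over €288,600 is €1,270; credit = €3,450 − €1,270 = €2,180.
Total: €5,170 + €2,180 = €7,350.

€7,350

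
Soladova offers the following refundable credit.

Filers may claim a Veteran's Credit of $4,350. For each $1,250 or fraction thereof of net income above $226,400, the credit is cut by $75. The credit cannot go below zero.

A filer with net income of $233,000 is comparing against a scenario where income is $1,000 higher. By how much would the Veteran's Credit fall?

$75

At $233,000 — income exceeds $226,400 by $6,600, which is 6 full-or-partial $1,250 increments; reduction = 6 × $75 = $450, leaving $3,900.
At $234,000 — income exceeds $226,400 by $7,600, which is 7 full-or-partial $1,250 increments; reduction = 7 × $75 = $525, leaving $3,825.
Lost: $3,900 − $3,825 = $75.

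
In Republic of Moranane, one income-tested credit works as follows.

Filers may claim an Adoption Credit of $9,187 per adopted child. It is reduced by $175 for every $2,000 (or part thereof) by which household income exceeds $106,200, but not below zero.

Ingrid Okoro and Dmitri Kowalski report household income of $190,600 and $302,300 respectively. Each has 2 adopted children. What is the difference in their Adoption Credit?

Ingrid ($190,600): Adoption Credit: base = 2 × $9,187 = $18,374. income exceeds $106,200 by $84,400, which is 43 full-or-partial $2,000 increments; reduction = 43 × $175 = $7,525, leaving $10,849.
Dmitri ($302,300): Adoption Credit: base = 2 × $9,187 = $18,374. income exceeds $106,200 by $196,100, which is 99 full-or-partial $2,000 increments; reduction = 99 × $175 = $17,325, leaving $1,049.
Difference: |$10,849 − $1,049| = $9,800.

$9,800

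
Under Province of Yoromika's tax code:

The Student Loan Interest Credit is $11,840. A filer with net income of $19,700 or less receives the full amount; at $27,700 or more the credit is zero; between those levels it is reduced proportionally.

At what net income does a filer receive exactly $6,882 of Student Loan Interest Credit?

$6,882 is 6,882/11,840 of the full $11,840, so 4,958/11,840 of the $8,000 range has been used: income = $19,700 + $8,000 × 4,958/11,840 = $23,050.

$23,050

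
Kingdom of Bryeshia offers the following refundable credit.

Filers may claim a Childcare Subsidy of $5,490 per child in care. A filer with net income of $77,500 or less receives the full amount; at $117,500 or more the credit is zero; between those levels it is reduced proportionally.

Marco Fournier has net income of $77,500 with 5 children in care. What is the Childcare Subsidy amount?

Childcare Subsidy: base = 5 × $5,490 = $27,450. $77,500 is at or below the $77,500 threshold, so the full $27,450 applies.

$27,450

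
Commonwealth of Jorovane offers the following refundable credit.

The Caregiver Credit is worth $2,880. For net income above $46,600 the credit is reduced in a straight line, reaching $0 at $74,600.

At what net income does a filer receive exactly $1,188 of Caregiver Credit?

$1,188 is 1,188/2,880 of the full $2,880, so 1,692/2,880 of the $28,000 range has been used: income = $46,600 + $28,000 × 1,692/2,880 = $63,050.

$63,050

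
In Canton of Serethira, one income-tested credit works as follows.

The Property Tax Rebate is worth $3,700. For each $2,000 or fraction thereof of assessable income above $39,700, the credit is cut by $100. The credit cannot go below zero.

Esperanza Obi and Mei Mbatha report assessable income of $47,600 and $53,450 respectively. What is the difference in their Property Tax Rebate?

$300

Esperanza ($47,600): Property Tax Rebate: income exceeds $39,700 by $7,900, which is 4 full-or-partial $2,000 increments; reduction = 4 × $100 = $400, leaving $3,300.
Mei ($53,450): Property Tax Rebate: income exceeds $39,700 by $13,750, which is 7 full-or-partial $2,000 increments; reduction = 7 × $100 = $700, leaving $3,000.
Difference: |$3,300 − $3,000| = $300.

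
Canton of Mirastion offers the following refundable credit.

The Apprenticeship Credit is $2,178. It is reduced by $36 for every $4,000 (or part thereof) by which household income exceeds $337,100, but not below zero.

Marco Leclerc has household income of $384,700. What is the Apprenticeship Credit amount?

$1,746

Apprenticeship Credit: income exceeds $337,100 by $47,600, which is 12 full-or-partial $4,000 increments; reduction = 12 × $36 = $432, leaving $1,746.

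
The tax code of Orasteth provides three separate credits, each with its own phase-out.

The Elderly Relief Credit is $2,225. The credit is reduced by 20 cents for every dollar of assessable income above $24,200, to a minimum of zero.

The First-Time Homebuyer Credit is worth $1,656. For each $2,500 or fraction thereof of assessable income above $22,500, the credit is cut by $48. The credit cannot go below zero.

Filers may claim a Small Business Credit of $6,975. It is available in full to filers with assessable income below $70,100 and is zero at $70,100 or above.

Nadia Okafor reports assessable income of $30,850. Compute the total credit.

$9,334

Elderly Relief Credit: 20% of the $6,650 excess over $24,200 is $1,330; credit = $2,225 − $1,330 = $895.
First-Time Homebuyer Credit: income exceeds $22,500 by $8,350, which is 4 full-or-partial $2,500 increments; reduction = 4 × $48 = $192, leaving $1,464.
Small Business Credit: $30,850 is below the $70,100 cutoff, so the full $6,975 applies.
Total: $895 + $1,464 + $6,975 = $9,334.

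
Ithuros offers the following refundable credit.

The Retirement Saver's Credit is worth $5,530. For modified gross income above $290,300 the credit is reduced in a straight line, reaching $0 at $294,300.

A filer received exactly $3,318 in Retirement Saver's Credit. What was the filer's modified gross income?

$291,900

$3,318 is 3,318/5,530 of the full $5,530, so 2,212/5,530 of the $4,000 range has been used: income = $290,300 + $4,000 × 2,212/5,530 = $291,900.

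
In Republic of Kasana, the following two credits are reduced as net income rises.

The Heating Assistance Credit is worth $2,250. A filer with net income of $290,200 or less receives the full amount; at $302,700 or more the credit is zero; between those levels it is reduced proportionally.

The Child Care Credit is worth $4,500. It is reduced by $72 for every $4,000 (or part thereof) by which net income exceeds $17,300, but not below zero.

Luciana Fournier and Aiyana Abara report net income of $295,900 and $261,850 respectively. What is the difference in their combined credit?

Luciana ($295,900): Heating Assistance Credit: $295,900 is $5,700 into a $12,500 phase-out range, leaving 6,800/12,500 of the credit: $2,250 × 6,800/12,500 = $1,224. Child Care Credit: income exceeds $17,300 by $278,600 → 70 increments × $72 = $5,040 ≥ base, so the credit is $0. total $1,224 + $0 = $1,224
Aiyana ($261,850): Heating Assistance Credit: $261,850 is at or below the $290,200 threshold, so the full $2,250 applies. Child Care Credit: income exceeds $17,300 by $244,550, which is 62 full-or-partial $4,000 increments; reduction = 62 × $72 = $4,464, leaving $36. total $2,250 + $36 = $2,286
Difference: |$1,224 − $2,286| = $1,062.

$1,062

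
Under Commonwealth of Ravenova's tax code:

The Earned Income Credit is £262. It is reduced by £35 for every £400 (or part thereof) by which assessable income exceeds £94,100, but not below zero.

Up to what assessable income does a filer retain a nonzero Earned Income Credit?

£96,900

After 7 increments the reduction is 7 × £35 = £245, leaving £17; one more increment wipes it out. Increment 7 ends at excess 7 × £400 = £2,800, so the highest qualifying income is £94,100 + £2,800 = £96,900.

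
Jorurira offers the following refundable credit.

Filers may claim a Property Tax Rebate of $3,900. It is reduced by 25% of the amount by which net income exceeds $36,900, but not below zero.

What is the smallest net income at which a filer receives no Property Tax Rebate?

The credit falls by 25% of each dollar above $36,900, so it reaches zero when the excess is $3,900 / 25% = $15,600: income = $36,900 + $15,600 = $52,500.

$52,500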